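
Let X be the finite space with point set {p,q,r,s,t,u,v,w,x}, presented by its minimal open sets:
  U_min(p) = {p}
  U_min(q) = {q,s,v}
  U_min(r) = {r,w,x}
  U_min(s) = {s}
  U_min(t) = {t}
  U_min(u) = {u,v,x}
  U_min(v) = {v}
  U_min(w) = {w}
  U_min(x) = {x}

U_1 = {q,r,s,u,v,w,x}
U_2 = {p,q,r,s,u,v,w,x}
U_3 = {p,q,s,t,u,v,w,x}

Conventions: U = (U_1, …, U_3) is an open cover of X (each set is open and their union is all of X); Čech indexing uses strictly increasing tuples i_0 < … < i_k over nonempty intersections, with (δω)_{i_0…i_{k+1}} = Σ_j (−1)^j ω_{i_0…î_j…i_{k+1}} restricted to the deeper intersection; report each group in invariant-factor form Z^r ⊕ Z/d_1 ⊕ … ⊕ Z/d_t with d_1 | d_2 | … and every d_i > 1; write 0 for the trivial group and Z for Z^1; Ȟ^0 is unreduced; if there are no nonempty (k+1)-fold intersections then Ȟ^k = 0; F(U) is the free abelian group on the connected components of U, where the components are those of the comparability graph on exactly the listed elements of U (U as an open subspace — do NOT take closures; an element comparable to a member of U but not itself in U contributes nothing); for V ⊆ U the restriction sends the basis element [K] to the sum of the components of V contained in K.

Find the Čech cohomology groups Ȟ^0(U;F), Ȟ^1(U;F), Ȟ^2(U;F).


nerve simplices:
  U12={q,r,s,u,v,w,x} U13={q,s,u,v,w,x} U23={p,q,s,u,v,w,x}
  U123={q,s,u,v,w,x}
components per intersection:
  U1: {q,r,s,u,v,w,x}
  U2: {p} {q,r,s,u,v,w,x}
  U3: {p} {q,s,u,v,x} {t} {w}
  U12: {q,r,s,u,v,w,x}
  U13: {q,s,u,v,x} {w}
  U23: {p} {q,s,u,v,x} {w}
  U123: {q,s,u,v,x} {w}
C dims 7,6,2; δ0: rk 4, SNF 1^4; δ1: rk 2, SNF 1^2
degree 0: 7−4−0 = 3 → Ȟ^0 ≅ Z^3
degree 1: 6−2−4 = 0 → Ȟ^1 ≅ 0
degree 2: 2−0−2 = 0 → Ȟ^2 ≅ 0

Ȟ^0(U;F) ≅ Z^3; Ȟ^1(U;F) ≅ 0; Ȟ^2(U;F) ≅ 0


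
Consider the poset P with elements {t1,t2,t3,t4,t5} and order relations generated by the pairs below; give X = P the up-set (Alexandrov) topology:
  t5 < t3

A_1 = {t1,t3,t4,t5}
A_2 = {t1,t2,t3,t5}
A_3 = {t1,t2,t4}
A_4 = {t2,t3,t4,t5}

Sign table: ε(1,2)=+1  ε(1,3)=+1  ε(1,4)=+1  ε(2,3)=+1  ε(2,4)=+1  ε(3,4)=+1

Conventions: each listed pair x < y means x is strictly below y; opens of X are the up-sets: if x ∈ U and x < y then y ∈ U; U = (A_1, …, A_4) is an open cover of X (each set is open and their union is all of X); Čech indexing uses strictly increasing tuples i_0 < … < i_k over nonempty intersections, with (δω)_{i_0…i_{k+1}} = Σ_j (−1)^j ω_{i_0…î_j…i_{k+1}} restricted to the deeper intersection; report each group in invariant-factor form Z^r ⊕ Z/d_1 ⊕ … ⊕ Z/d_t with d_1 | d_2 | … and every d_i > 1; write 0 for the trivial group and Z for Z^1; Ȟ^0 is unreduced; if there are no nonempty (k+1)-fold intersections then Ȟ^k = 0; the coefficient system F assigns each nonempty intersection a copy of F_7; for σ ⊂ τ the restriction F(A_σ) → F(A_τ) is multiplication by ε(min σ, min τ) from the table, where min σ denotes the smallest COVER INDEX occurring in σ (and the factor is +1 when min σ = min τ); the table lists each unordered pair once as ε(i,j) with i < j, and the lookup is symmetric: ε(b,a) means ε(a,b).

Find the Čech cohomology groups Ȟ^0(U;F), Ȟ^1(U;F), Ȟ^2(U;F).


nerve of the cover:
  A12={t1,t3,t5} A13={t1,t4} A14={t3,t4,t5} A23={t1,t2} A24={t2,t3,t5} A34={t2,t4}
  A123={t1} A124={t3,t5} A134={t4} A234={t2}
C dims 4,6,4; δ0: rk_F7 3; δ1: rk_F7 3
Ȟ^0 = (4 − 3) − 0 = 1, so Ȟ^0 ≅ Z/7
Ȟ^1 = (6 − 3) − 3 = 0, so Ȟ^1 ≅ 0
Ȟ^2 = (4 − 0) − 3 = 1, so Ȟ^2 ≅ Z/7

Ȟ^0(U;F) ≅ Z/7, Ȟ^1(U;F) ≅ 0 and Ȟ^2(U;F) ≅ Z/7


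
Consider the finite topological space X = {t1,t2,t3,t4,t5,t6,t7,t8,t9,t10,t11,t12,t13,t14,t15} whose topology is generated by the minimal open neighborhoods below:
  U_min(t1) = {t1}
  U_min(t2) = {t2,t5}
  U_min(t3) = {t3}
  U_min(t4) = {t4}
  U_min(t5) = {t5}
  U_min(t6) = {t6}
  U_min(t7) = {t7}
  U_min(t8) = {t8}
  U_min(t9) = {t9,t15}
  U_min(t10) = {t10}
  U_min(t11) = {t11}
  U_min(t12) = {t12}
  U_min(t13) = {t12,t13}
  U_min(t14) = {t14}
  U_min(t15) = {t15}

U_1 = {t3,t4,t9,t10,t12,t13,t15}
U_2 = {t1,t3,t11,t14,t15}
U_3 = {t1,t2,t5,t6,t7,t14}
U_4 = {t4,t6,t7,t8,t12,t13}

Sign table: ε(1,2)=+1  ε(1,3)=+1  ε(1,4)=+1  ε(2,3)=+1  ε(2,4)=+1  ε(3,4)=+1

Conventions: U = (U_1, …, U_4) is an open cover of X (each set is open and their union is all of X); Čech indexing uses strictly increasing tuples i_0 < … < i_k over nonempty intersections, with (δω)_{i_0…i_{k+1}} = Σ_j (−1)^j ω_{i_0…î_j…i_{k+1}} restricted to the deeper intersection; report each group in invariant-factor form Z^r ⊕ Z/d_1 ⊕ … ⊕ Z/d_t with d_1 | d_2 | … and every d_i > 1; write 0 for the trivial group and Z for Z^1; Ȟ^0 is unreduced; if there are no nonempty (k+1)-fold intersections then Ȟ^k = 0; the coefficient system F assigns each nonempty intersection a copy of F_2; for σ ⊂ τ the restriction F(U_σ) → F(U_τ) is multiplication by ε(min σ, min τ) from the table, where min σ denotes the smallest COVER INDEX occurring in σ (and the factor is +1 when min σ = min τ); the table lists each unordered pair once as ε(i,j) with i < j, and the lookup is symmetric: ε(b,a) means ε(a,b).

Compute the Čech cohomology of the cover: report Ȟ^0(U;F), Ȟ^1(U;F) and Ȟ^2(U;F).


Ȟ^0 ≅ Z/2, Ȟ^1 ≅ Z/2, Ȟ^2 ≅ 0

cover nerve:
  U12={t3,t15} U14={t4,t12,t13} U23={t1,t14} U34={t6,t7}
C dims 4,4; δ0: rk_F2 3
Ȟ^0: (4−3)−0=1 ⇒ Z/2
Ȟ^1: (4−0)−3=1 ⇒ Z/2
Ȟ^2: (0−0)−0=0 ⇒ 0


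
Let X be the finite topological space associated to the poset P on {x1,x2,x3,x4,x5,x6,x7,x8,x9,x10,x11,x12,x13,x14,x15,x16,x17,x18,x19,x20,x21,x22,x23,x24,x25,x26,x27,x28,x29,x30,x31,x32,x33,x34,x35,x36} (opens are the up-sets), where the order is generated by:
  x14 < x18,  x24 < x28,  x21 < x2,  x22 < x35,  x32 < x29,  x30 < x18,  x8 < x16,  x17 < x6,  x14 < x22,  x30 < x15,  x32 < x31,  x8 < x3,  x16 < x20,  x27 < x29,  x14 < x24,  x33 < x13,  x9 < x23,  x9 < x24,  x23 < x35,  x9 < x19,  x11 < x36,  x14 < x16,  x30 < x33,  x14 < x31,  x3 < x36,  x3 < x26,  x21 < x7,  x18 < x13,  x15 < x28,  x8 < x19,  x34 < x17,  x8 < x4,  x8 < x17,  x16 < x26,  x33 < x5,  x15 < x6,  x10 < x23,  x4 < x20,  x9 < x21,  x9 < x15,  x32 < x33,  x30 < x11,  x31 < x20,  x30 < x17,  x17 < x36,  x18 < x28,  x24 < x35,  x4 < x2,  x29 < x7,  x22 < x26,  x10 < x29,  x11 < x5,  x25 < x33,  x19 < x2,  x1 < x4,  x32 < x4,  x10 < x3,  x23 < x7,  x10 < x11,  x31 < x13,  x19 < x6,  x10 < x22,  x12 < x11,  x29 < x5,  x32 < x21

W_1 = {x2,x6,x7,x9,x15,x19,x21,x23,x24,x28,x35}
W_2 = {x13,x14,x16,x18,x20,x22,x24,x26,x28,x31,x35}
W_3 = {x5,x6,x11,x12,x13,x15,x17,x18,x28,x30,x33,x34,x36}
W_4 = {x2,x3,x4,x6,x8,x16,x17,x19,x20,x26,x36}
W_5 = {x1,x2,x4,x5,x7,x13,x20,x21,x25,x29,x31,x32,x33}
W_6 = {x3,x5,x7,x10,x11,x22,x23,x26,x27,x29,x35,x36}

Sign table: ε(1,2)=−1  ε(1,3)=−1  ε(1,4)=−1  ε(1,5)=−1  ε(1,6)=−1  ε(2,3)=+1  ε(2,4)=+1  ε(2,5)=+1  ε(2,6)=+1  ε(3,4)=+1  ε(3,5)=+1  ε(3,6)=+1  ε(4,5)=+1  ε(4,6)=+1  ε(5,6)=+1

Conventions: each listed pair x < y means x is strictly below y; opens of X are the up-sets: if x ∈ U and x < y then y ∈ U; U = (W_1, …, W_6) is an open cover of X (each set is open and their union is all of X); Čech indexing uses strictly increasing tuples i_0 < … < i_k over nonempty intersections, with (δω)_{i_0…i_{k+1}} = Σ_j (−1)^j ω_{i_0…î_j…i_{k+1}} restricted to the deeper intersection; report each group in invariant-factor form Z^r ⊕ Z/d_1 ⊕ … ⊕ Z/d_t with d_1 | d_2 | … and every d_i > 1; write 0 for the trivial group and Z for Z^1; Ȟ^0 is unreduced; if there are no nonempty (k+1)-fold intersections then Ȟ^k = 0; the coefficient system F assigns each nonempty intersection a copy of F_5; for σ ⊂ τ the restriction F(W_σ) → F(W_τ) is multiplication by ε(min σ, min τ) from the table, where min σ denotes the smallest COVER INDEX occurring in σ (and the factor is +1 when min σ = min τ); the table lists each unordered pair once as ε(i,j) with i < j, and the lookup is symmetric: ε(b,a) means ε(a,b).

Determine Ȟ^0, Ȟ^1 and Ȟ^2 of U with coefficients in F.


cover nerve:
  W12={x24,x28,x35} W13={x6,x15,x28} W14={x2,x6,x19} W15={x2,x7,x21} W16={x7,x23,x35} W23={x13,x18,x28} W24={x16,x20,x26} W25={x13,x20,x31} W26={x22,x26,x35} W34={x6,x17,x36} W35={x5,x13,x33} W36={x5,x11,x36} W45={x2,x4,x20} W46={x3,x26,x36} W56={x5,x7,x29}
  W123={x28} W126={x35} W134={x6} W145={x2} W156={x7} W235={x13} W245={x20} W246={x26} W346={x36} W356={x5}
C dims 6,15,10; δ0: rk_F5 5; δ1: rk_F5 10
Ȟ^0: (6−5)−0=1 ⇒ Z/5
Ȟ^1: (15−10)−5=0 ⇒ 0
Ȟ^2: (10−0)−10=0 ⇒ 0

Ȟ^0 = Z/5, Ȟ^1 = 0, Ȟ^2 = 0


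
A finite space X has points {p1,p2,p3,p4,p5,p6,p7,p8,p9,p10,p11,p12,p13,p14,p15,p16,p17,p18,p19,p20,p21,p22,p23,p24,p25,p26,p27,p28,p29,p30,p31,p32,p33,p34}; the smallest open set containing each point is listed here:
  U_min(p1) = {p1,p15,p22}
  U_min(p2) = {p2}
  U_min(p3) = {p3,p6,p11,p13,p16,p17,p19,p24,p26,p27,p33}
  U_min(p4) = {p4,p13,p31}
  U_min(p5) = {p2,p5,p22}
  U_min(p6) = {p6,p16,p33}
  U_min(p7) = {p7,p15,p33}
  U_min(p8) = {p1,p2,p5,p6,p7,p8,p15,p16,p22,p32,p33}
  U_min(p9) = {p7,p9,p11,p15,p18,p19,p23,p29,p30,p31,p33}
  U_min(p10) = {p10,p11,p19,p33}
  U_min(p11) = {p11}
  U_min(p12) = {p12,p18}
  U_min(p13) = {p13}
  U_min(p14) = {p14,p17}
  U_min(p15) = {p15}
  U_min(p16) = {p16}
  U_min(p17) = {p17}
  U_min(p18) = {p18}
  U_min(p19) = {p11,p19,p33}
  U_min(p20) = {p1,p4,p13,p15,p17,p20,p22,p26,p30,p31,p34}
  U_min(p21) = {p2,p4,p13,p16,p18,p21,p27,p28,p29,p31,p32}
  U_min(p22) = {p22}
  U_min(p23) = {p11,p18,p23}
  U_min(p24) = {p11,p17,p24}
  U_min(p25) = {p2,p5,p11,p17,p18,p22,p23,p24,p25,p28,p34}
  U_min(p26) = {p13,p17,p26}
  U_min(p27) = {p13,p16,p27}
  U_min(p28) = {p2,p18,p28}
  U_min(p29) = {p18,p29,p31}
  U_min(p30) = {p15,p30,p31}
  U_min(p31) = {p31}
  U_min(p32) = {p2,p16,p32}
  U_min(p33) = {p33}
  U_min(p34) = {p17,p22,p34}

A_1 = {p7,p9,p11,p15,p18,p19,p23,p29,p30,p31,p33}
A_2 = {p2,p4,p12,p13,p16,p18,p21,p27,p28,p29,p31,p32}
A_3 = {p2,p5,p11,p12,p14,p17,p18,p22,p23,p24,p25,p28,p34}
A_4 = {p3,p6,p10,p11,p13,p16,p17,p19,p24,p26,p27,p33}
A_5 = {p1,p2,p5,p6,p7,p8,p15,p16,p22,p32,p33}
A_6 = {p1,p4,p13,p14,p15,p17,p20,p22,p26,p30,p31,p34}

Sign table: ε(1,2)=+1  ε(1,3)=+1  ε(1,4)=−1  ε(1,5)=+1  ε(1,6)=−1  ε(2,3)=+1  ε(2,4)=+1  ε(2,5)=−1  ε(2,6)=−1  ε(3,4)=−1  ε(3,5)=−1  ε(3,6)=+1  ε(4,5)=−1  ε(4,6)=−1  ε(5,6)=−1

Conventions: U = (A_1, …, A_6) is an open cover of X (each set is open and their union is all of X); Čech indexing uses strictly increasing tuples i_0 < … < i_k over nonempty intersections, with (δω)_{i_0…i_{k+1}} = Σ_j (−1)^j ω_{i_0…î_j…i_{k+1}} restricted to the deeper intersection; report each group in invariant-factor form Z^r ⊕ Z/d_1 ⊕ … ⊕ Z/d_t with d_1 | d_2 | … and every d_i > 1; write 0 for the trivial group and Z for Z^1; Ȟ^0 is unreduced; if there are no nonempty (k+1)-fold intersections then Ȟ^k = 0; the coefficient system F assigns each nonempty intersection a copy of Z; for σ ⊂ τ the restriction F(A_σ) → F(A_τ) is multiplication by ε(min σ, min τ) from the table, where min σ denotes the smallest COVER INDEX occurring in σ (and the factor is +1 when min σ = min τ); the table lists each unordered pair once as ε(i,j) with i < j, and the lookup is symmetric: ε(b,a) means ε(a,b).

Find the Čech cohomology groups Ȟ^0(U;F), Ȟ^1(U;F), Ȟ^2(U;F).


nonempty intersections:
  A12={p18,p29,p31} A13={p11,p18,p23} A14={p11,p19,p33} A15={p7,p15,p33} A16={p15,p30,p31} A23={p2,p12,p18,p28} A24={p13,p16,p27} A25={p2,p16,p32} A26={p4,p13,p31} A34={p11,p17,p24} A35={p2,p5,p22} A36={p14,p17,p22,p34} A45={p6,p16,p33} A46={p13,p17,p26} A56={p1,p15,p22}
  A123={p18} A126={p31} A134={p11} A145={p33} A156={p15} A235={p2} A245={p16} A246={p13} A346={p17} A356={p22}
C dims 6,15,10; δ0: rk 6, SNF 1^5·2; δ1: rk 9, SNF 1^9
Ȟ^0: (6−6)−0=0 ⇒ 0
Ȟ^1: (15−9)−6=0 plus torsion [2] ⇒ Z/2
Ȟ^2: (10−0)−9=1 ⇒ Z

Ȟ^0 = 0, Ȟ^1 = Z/2, Ȟ^2 = Z


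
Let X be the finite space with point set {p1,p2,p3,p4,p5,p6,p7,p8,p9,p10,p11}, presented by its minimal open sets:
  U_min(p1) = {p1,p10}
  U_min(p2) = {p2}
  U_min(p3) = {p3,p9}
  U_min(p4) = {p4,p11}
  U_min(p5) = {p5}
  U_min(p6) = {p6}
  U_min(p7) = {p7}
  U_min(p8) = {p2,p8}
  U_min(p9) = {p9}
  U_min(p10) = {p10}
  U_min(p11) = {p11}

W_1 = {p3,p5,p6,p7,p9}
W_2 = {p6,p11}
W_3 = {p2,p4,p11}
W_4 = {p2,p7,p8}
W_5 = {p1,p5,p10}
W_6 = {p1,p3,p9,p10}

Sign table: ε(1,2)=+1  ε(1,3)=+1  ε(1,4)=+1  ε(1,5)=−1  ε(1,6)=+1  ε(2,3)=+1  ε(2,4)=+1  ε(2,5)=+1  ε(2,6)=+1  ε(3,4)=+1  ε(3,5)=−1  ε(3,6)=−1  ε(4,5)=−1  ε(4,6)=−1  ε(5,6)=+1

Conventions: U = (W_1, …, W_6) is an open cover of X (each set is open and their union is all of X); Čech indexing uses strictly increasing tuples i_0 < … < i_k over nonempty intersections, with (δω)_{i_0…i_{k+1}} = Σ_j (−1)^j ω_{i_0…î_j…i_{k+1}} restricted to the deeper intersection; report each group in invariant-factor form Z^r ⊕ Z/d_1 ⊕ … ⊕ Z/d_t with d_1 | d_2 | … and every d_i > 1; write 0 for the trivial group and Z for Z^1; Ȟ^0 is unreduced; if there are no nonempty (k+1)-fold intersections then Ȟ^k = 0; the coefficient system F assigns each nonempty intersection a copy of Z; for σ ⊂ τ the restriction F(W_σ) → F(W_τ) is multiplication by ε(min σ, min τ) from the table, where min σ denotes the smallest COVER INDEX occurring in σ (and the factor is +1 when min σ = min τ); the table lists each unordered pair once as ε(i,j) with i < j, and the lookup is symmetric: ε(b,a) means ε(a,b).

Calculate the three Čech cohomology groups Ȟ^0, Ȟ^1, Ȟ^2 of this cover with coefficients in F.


Ȟ^0 ≅ 0, Ȟ^1 ≅ Z ⊕ Z/2 and Ȟ^2 ≅ 0

nonempty intersections:
  W12={p6} W14={p7} W15={p5} W16={p3,p9} W23={p11} W34={p2} W56={p1,p10}
C dims 6,7; δ0: rk 6, SNF 1^5·2
Ȟ^0: (6−6)−0=0 ⇒ 0
Ȟ^1: (7−0)−6=1 plus torsion [2] ⇒ Z ⊕ Z/2
Ȟ^2: (0−0)−0=0 ⇒ 0


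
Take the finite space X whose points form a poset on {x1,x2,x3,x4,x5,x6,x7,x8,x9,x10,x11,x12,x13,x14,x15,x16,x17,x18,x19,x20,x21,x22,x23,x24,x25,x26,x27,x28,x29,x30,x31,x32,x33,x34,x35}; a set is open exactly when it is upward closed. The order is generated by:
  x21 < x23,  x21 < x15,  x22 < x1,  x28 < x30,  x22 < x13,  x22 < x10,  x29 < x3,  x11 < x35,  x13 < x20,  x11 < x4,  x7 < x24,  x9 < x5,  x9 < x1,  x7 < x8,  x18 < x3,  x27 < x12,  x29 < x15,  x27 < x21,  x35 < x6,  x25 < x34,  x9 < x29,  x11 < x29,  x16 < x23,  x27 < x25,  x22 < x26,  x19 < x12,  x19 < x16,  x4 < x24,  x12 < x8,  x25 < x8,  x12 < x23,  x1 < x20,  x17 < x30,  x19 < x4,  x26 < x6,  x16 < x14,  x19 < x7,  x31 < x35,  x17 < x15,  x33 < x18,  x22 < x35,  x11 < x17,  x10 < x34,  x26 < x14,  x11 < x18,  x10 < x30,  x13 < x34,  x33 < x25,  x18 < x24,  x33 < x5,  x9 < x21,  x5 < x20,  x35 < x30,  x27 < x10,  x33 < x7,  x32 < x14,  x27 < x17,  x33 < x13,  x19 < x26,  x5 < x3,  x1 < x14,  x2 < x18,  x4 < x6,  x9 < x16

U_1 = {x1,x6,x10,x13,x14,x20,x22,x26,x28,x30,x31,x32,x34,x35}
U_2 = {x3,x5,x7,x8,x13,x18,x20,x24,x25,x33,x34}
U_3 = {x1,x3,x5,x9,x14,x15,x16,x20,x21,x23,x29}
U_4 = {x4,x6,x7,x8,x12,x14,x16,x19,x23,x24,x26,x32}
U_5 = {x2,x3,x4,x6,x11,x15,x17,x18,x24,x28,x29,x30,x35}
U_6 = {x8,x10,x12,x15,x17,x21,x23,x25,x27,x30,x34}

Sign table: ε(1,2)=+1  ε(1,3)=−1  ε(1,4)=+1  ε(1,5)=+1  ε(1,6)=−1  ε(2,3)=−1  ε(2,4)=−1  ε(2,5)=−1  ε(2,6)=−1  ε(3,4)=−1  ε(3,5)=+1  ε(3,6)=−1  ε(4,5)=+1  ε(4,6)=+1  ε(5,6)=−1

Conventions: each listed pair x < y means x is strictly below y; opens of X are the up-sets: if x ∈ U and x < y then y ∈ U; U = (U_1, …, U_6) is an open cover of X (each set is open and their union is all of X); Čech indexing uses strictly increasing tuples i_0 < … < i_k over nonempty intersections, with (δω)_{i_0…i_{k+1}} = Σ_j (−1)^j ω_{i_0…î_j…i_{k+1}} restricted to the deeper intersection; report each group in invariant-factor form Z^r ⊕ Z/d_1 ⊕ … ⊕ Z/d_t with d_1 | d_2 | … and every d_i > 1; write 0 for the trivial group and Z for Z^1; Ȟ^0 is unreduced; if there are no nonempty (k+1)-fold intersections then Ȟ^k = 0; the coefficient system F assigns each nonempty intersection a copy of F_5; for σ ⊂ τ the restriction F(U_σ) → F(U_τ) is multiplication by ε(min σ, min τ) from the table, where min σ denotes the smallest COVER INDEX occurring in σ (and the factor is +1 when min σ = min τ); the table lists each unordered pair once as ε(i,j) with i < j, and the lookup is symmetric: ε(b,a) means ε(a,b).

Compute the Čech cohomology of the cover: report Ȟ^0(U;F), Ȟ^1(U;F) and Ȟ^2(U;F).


nonempty intersections:
  U12={x13,x20,x34} U13={x1,x14,x20} U14={x6,x14,x26,x32} U15={x6,x28,x30,x35} U16={x10,x30,x34} U23={x3,x5,x20} U24={x7,x8,x24} U25={x3,x18,x24} U26={x8,x25,x34} U34={x14,x16,x23} U35={x3,x15,x29} U36={x15,x21,x23} U45={x4,x6,x24} U46={x8,x12,x23} U56={x15,x17,x30}
  U123={x20} U126={x34} U134={x14} U145={x6} U156={x30} U235={x3} U245={x24} U246={x8} U346={x23} U356={x15}
C dims 6,15,10; δ0: rk_F5 6; δ1: rk_F5 9
Ȟ^0: (6−6)−0=0 ⇒ 0
Ȟ^1: (15−9)−6=0 ⇒ 0
Ȟ^2: (10−0)−9=1 ⇒ Z/5

Ȟ^0 = 0, Ȟ^1 = 0, Ȟ^2 = Z/5


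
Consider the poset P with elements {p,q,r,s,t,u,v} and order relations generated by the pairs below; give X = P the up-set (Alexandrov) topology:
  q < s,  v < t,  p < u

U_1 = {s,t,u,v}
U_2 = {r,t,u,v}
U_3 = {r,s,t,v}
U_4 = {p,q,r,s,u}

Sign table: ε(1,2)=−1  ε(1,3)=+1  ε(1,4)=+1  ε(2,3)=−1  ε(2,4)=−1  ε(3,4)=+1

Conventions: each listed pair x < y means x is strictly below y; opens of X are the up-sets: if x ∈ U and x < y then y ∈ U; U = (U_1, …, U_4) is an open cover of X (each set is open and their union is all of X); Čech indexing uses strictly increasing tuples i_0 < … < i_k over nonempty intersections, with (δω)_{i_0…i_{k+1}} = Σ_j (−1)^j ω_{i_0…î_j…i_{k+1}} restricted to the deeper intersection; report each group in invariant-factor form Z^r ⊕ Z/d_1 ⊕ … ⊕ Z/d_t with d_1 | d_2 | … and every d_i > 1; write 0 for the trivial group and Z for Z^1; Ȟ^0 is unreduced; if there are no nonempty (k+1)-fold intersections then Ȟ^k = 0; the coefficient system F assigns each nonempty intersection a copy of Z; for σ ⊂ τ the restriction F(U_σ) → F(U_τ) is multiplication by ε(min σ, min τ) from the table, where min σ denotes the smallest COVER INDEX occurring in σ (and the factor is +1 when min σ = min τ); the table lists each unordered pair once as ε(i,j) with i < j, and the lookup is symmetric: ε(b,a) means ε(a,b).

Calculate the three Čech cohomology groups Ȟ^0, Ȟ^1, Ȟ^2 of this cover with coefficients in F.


nerve simplices:
  U12={t,u,v} U13={s,t,v} U14={s,u} U23={r,t,v} U24={r,u} U34={r,s}
  U123={t,v} U124={u} U134={s} U234={r}
C dims 4,6,4; δ0: rk 3, SNF 1^3; δ1: rk 3, SNF 1^3
degree 0: 4−3−0 = 1 → Ȟ^0 ≅ Z
degree 1: 6−3−3 = 0 → Ȟ^1 ≅ 0
degree 2: 4−0−3 = 1 → Ȟ^2 ≅ Z

Ȟ^0 ≅ Z; Ȟ^1 ≅ 0; Ȟ^2 ≅ Z


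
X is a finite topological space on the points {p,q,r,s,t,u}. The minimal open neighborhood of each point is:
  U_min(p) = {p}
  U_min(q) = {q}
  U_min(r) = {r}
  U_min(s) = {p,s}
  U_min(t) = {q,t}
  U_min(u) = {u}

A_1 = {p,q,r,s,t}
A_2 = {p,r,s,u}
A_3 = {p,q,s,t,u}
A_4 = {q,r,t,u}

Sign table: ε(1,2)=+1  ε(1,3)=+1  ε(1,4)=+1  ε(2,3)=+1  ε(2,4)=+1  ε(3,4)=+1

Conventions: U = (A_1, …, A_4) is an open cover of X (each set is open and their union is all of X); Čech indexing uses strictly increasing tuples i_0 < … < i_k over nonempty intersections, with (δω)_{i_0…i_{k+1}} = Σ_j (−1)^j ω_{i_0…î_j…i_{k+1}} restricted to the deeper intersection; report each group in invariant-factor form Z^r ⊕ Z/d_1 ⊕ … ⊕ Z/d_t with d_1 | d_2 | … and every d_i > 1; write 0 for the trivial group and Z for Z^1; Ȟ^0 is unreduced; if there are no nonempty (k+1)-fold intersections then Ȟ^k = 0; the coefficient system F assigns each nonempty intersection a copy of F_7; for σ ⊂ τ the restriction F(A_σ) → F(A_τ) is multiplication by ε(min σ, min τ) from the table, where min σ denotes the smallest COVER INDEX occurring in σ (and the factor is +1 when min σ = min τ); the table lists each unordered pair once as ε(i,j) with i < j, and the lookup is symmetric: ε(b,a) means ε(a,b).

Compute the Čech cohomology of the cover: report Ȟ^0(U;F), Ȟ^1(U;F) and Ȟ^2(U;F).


Ȟ^0 ≅ Z/7; Ȟ^1 ≅ 0; Ȟ^2 ≅ Z/7

cover nerve:
  A12={p,r,s} A13={p,q,s,t} A14={q,r,t} A23={p,s,u} A24={r,u} A34={q,t,u}
  A123={p,s} A124={r} A134={q,t} A234={u}
C dims 4,6,4; δ0: rk_F7 3; δ1: rk_F7 3
Ȟ^0: (4−3)−0=1 ⇒ Z/7
Ȟ^1: (6−3)−3=0 ⇒ 0
Ȟ^2: (4−0)−3=1 ⇒ Z/7


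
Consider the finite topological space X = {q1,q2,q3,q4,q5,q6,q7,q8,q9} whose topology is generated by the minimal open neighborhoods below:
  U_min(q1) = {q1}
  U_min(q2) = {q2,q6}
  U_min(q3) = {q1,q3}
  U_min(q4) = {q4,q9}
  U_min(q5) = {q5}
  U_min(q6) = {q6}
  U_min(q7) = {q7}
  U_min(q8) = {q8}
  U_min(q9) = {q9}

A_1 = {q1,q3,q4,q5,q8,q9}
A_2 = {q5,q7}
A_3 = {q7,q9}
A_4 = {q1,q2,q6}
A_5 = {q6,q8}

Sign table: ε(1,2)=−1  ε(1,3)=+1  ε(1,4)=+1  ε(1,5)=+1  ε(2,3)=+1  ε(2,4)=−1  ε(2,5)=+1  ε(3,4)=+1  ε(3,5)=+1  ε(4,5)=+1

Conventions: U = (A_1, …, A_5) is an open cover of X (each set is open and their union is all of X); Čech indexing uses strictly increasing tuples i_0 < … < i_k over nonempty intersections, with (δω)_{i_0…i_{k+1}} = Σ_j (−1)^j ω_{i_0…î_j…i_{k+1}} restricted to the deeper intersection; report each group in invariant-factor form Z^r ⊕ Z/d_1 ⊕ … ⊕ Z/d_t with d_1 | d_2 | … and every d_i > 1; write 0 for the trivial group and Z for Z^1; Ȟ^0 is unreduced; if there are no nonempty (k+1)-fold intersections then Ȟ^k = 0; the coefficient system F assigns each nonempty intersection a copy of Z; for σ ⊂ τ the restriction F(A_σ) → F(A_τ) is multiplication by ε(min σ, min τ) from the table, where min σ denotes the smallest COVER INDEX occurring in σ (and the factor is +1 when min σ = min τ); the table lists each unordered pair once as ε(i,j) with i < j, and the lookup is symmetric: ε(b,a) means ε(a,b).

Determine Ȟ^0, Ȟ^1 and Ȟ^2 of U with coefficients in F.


intersection data:
  A12={q5} A13={q9} A14={q1} A15={q8} A23={q7} A45={q6}
C dims 5,6; δ0: rk 5, SNF 1^4·2
Ȟ^0 = (5 − 5) − 0 = 0, so Ȟ^0 ≅ 0
Ȟ^1 = (6 − 0) − 5 = 1 plus torsion [2], so Ȟ^1 ≅ Z ⊕ Z/2
Ȟ^2 = (0 − 0) − 0 = 0, so Ȟ^2 ≅ 0

Ȟ^0 ≅ 0,  Ȟ^1 ≅ Z ⊕ Z/2,  Ȟ^2 ≅ 0


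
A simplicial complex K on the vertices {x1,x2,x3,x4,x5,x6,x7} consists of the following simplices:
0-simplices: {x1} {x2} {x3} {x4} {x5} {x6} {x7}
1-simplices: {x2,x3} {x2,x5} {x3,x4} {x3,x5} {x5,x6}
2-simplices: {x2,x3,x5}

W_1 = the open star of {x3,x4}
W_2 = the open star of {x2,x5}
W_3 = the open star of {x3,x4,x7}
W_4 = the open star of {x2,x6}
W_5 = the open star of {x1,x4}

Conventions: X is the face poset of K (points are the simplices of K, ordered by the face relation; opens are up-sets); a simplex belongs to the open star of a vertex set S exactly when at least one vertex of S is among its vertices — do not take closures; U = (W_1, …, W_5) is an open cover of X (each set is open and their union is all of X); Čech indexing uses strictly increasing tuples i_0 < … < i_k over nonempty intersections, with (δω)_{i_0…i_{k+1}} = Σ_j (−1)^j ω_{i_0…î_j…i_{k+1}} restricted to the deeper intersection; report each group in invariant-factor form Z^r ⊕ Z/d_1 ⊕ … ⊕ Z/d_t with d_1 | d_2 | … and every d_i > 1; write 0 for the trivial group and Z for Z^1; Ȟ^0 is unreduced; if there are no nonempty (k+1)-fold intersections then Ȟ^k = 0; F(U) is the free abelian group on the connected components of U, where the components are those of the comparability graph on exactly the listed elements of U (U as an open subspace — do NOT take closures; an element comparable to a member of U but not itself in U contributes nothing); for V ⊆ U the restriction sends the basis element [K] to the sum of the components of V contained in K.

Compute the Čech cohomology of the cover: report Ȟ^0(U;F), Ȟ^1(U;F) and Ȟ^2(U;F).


nerve simplices:
  W1={{x3},{x4},{x2,x3},{x3,x4},{x3,x5},{x2,x3,x5}} W2={{x2},{x5},{x2,x3},{x2,x5},{x3,x5},{x5,x6},{x2,x3,x5}} W3={{x3},{x4},{x7},{x2,x3},{x3,x4},{x3,x5},{x2,x3,x5}} W4={{x2},{x6},{x2,x3},{x2,x5},{x5,x6},{x2,x3,x5}} W5={{x1},{x4},{x3,x4}}
  W12={{x2,x3},{x3,x5},{x2,x3,x5}} W13={{x3},{x4},{x2,x3},{x3,x4},{x3,x5},{x2,x3,x5}} W14={{x2,x3},{x2,x3,x5}} W15={{x4},{x3,x4}} W23={{x2,x3},{x3,x5},{x2,x3,x5}} W24={{x2},{x2,x3},{x2,x5},{x5,x6},{x2,x3,x5}} W34={{x2,x3},{x2,x3,x5}} W35={{x4},{x3,x4}}
  W123={{x2,x3},{x3,x5},{x2,x3,x5}} W124={{x2,x3},{x2,x3,x5}} W134={{x2,x3},{x2,x3,x5}} W135={{x4},{x3,x4}} W234={{x2,x3},{x2,x3,x5}}
  W1234={{x2,x3},{x2,x3,x5}}
components per intersection:
  W1: {{x3},{x4},{x2,x3},{x3,x4},{x3,x5},{x2,x3,x5}}
  W2: {{x2},{x5},{x2,x3},{x2,x5},{x3,x5},{x5,x6},{x2,x3,x5}}
  W3: {{x3},{x4},{x2,x3},{x3,x4},{x3,x5},{x2,x3,x5}} {{x7}}
  W4: {{x2},{x2,x3},{x2,x5},{x2,x3,x5}} {{x6},{x5,x6}}
  W5: {{x1}} {{x4},{x3,x4}}
  W12: {{x2,x3},{x3,x5},{x2,x3,x5}}
  W13: {{x3},{x4},{x2,x3},{x3,x4},{x3,x5},{x2,x3,x5}}
  W14: {{x2,x3},{x2,x3,x5}}
  W15: {{x4},{x3,x4}}
  W23: {{x2,x3},{x3,x5},{x2,x3,x5}}
  W24: {{x2},{x2,x3},{x2,x5},{x2,x3,x5}} {{x5,x6}}
  W34: {{x2,x3},{x2,x3,x5}}
  W35: {{x4},{x3,x4}}
  W123: {{x2,x3},{x3,x5},{x2,x3,x5}}
  W124: {{x2,x3},{x2,x3,x5}}
  W134: {{x2,x3},{x2,x3,x5}}
  W135: {{x4},{x3,x4}}
  W234: {{x2,x3},{x2,x3,x5}}
  W1234: {{x2,x3},{x2,x3,x5}}
C dims 8,9,5,1; δ0: rk 5, SNF 1^5; δ1: rk 4, SNF 1^4; δ2: rk 1, SNF 1^1
degree 0: 8−5−0 = 3 → Ȟ^0 ≅ Z^3
degree 1: 9−4−5 = 0 → Ȟ^1 ≅ 0
degree 2: 5−1−4 = 0 → Ȟ^2 ≅ 0

Ȟ^0 ≅ Z^3, Ȟ^1 ≅ 0, Ȟ^2 ≅ 0


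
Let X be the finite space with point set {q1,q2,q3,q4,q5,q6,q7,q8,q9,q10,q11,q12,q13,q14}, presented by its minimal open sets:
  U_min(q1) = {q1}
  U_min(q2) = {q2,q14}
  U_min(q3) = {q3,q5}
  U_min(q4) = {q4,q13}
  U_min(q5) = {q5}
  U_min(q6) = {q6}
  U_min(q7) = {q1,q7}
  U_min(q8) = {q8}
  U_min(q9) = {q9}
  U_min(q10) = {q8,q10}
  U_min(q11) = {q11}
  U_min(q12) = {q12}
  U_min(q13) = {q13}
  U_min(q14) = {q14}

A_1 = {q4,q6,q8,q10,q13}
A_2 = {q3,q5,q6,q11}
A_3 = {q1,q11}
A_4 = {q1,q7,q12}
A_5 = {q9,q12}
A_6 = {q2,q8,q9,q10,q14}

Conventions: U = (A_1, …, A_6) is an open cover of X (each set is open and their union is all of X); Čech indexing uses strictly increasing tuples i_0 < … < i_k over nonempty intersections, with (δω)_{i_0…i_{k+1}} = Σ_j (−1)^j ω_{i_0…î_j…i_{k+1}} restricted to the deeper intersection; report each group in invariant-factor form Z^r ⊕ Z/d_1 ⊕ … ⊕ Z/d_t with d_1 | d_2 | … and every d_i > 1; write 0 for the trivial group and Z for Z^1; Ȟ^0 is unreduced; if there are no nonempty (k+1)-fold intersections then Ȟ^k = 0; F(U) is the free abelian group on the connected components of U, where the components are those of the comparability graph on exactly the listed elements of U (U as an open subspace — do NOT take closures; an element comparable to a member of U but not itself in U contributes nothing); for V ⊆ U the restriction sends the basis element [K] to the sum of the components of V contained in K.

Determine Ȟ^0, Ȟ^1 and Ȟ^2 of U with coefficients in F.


intersection data:
  A12={q6} A16={q8,q10} A23={q11} A34={q1} A45={q12} A56={q9}
components per intersection:
  A1: {q4,q13} {q6} {q8,q10}
  A2: {q3,q5} {q6} {q11}
  A3: {q1} {q11}
  A4: {q1,q7} {q12}
  A5: {q9} {q12}
  A6: {q2,q14} {q8,q10} {q9}
  A12: {q6}
  A16: {q8,q10}
  A23: {q11}
  A34: {q1}
  A45: {q12}
  A56: {q9}
C dims 15,6; δ0: rk 6, SNF 1^6
Ȟ^0 = (15 − 6) − 0 = 9, so Ȟ^0 ≅ Z^9
Ȟ^1 = (6 − 0) − 6 = 0, so Ȟ^1 ≅ 0
Ȟ^2 = (0 − 0) − 0 = 0, so Ȟ^2 ≅ 0

Ȟ^0(U;F) ≅ Z^9, Ȟ^1(U;F) ≅ 0, Ȟ^2(U;F) ≅ 0


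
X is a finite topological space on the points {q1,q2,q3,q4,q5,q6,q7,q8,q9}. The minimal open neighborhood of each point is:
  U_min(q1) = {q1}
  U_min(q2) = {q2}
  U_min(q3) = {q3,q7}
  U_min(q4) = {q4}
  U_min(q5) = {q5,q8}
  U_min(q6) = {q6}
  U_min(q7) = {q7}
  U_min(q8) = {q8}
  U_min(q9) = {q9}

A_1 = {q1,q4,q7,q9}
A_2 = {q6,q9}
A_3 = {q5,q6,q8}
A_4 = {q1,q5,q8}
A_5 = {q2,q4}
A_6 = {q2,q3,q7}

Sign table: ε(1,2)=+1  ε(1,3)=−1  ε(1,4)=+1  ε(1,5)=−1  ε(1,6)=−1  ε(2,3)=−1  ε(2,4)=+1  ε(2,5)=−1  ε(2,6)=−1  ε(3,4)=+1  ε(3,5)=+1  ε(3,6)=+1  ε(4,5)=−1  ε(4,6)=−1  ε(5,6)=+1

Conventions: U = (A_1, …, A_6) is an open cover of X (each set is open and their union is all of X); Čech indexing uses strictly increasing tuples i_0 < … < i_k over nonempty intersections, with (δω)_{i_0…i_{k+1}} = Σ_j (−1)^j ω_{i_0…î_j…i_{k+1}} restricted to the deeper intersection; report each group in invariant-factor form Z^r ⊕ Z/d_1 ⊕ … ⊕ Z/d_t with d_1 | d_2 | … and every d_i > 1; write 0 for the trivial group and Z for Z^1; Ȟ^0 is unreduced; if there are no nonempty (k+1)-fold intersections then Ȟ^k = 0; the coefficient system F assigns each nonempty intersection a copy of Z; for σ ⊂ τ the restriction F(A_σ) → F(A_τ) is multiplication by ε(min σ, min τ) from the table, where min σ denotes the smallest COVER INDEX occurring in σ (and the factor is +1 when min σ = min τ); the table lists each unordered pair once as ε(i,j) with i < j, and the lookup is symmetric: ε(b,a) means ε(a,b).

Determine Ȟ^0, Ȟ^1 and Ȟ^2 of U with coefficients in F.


Ȟ^0(U;F) ≅ 0, Ȟ^1(U;F) ≅ Z ⊕ Z/2 and Ȟ^2(U;F) ≅ 0

intersection data:
  A12={q9} A14={q1} A15={q4} A16={q7} A23={q6} A34={q5,q8} A56={q2}
C dims 6,7; δ0: rk 6, SNF 1^5·2
Ȟ^0 = (6 − 6) − 0 = 0, so Ȟ^0 ≅ 0
Ȟ^1 = (7 − 0) − 6 = 1 plus torsion [2], so Ȟ^1 ≅ Z ⊕ Z/2
Ȟ^2 = (0 − 0) − 0 = 0, so Ȟ^2 ≅ 0


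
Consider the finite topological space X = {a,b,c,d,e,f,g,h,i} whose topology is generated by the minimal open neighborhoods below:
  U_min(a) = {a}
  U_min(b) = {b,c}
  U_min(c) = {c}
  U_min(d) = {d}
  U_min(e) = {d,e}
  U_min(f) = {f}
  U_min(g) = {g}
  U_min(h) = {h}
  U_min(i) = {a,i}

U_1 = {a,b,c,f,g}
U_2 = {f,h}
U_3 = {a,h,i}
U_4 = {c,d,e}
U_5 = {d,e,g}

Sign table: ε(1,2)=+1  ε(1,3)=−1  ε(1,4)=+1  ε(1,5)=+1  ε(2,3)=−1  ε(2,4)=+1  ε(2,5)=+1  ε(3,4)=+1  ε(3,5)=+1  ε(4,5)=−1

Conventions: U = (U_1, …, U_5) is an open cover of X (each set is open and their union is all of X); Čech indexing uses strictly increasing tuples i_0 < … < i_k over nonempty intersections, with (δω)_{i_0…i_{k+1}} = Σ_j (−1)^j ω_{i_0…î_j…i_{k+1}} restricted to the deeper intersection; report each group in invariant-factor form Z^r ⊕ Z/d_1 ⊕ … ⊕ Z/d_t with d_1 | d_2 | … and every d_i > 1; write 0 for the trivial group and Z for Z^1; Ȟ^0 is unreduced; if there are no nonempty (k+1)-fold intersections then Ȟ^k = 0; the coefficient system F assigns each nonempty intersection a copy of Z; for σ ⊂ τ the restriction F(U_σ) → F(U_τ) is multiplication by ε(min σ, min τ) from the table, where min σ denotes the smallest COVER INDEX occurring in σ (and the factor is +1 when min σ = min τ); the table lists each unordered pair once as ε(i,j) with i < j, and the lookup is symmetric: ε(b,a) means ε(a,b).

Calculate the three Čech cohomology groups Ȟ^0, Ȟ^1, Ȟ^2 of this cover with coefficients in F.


Ȟ^0(U;F) ≅ 0, Ȟ^1(U;F) ≅ Z ⊕ Z/2, Ȟ^2(U;F) ≅ 0

intersection data:
  U12={f} U13={a} U14={c} U15={g} U23={h} U45={d,e}
C dims 5,6; δ0: rk 5, SNF 1^4·2
Ȟ^0 = (5 − 5) − 0 = 0, so Ȟ^0 ≅ 0
Ȟ^1 = (6 − 0) − 5 = 1 plus torsion [2], so Ȟ^1 ≅ Z ⊕ Z/2
Ȟ^2 = (0 − 0) − 0 = 0, so Ȟ^2 ≅ 0


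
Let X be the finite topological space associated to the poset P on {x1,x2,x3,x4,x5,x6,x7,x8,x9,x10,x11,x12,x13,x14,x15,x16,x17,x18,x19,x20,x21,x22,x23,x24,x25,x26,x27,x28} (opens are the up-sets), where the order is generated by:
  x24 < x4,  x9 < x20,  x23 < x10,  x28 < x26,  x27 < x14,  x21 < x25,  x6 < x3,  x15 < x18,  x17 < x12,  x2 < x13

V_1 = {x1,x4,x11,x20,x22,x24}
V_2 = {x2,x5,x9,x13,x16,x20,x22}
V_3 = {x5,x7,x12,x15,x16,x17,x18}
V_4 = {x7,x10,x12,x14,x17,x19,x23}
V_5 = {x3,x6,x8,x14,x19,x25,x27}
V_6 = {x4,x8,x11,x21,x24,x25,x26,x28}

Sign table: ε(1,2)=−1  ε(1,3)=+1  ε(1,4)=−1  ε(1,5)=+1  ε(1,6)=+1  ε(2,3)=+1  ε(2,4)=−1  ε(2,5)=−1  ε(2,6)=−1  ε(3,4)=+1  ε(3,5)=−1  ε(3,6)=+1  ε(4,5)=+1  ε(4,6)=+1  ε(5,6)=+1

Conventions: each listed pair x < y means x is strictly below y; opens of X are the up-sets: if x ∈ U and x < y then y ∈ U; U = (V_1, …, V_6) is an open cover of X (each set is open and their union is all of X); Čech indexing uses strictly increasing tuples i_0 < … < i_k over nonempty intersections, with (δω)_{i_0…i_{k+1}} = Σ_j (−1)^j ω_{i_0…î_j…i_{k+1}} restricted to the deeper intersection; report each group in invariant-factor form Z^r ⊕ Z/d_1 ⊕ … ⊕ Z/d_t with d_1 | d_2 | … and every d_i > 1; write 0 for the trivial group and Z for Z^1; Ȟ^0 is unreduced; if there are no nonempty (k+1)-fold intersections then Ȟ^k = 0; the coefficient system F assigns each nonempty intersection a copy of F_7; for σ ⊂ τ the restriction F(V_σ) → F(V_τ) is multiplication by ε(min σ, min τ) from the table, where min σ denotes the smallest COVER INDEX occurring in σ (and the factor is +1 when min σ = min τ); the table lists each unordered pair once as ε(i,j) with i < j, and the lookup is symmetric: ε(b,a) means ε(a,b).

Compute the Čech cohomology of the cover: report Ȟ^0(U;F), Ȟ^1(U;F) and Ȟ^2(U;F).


intersection data:
  V12={x20,x22} V16={x4,x11,x24} V23={x5,x16} V34={x7,x12,x17} V45={x14,x19} V56={x8,x25}
C dims 6,6; δ0: rk_F7 6
Ȟ^0 = (6 − 6) − 0 = 0, so Ȟ^0 ≅ 0
Ȟ^1 = (6 − 0) − 6 = 0, so Ȟ^1 ≅ 0
Ȟ^2 = (0 − 0) − 0 = 0, so Ȟ^2 ≅ 0

Ȟ^0 ≅ 0,  Ȟ^1 ≅ 0,  Ȟ^2 ≅ 0


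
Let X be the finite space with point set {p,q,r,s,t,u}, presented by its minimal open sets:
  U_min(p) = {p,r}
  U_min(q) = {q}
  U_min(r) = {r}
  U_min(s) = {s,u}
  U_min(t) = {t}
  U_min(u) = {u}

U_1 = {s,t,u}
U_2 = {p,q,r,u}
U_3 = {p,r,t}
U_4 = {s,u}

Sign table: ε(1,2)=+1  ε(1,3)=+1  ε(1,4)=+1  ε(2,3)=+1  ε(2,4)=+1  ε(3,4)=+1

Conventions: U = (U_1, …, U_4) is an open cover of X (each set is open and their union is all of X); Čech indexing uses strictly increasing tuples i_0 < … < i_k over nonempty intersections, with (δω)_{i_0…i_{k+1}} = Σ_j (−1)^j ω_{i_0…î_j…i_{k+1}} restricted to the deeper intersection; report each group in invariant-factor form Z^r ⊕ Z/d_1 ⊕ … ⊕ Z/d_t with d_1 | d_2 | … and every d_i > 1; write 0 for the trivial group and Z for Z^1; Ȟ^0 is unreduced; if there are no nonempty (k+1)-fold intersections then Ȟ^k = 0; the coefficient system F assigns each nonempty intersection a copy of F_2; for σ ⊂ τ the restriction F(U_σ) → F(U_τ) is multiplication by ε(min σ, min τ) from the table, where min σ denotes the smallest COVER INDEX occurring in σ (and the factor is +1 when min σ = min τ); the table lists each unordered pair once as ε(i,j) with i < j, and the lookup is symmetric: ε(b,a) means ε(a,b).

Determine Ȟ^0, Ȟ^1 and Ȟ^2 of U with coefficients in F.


cover nerve:
  U12={u} U13={t} U14={s,u} U23={p,r} U24={u}
  U124={u}
C dims 4,5,1; δ0: rk_F2 3; δ1: rk_F2 1
Ȟ^0: (4−3)−0=1 ⇒ Z/2
Ȟ^1: (5−1)−3=1 ⇒ Z/2
Ȟ^2: (1−0)−1=0 ⇒ 0

Ȟ^0 = Z/2; Ȟ^1 = Z/2; Ȟ^2 = 0


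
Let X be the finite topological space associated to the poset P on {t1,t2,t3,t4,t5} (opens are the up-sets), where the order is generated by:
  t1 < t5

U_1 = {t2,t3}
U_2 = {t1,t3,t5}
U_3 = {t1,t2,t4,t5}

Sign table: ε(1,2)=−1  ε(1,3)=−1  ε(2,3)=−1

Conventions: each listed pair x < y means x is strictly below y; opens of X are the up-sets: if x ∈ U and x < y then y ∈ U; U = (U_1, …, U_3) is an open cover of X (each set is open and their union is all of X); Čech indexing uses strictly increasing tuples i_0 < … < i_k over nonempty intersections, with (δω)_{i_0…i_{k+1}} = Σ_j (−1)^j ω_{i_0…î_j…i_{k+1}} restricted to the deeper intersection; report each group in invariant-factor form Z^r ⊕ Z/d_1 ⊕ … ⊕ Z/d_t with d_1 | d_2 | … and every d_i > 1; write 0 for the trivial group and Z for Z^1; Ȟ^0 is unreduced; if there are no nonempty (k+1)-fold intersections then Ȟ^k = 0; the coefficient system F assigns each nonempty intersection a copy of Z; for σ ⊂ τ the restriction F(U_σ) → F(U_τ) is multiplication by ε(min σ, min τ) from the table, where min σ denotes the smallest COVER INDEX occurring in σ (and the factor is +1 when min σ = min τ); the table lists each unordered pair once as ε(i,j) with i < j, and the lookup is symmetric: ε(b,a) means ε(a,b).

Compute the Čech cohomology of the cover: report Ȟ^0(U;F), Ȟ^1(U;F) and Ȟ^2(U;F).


nonempty intersections:
  U12={t3} U13={t2} U23={t1,t5}
C dims 3,3; δ0: rk 3, SNF 1^2·2
Ȟ^0: (3−3)−0=0 ⇒ 0
Ȟ^1: (3−0)−3=0 plus torsion [2] ⇒ Z/2
Ȟ^2: (0−0)−0=0 ⇒ 0

Ȟ^0(U;F) ≅ 0; Ȟ^1(U;F) ≅ Z/2; Ȟ^2(U;F) ≅ 0


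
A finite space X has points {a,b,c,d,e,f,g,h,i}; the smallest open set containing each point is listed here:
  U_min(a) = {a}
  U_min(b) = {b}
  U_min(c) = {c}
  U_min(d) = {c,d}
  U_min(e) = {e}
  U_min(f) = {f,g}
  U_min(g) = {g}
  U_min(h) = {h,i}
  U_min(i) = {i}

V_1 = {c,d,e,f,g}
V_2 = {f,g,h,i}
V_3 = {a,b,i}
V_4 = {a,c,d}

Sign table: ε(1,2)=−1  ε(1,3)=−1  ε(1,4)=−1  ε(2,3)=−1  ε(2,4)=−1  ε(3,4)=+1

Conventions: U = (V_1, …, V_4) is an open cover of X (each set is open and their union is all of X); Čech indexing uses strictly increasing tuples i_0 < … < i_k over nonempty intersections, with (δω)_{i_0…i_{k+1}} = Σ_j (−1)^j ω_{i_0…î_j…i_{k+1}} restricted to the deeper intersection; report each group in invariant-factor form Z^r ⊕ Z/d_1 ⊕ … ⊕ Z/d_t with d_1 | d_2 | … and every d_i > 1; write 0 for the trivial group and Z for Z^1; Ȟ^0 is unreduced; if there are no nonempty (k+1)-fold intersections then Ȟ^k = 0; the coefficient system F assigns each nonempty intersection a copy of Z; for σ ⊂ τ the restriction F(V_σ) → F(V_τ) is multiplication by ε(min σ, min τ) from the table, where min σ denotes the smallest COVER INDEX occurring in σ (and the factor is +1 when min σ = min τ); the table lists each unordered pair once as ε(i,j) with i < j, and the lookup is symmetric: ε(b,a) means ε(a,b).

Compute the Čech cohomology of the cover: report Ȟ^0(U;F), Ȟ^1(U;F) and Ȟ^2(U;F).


Ȟ^0(U;F) ≅ 0,  Ȟ^1(U;F) ≅ Z/2,  Ȟ^2(U;F) ≅ 0

nerve simplices:
  V12={f,g} V14={c,d} V23={i} V34={a}
C dims 4,4; δ0: rk 4, SNF 1^3·2
degree 0: 4−4−0 = 0 → Ȟ^0 ≅ 0
degree 1: 4−0−4 = 0 plus torsion [2] → Ȟ^1 ≅ Z/2
degree 2: 0−0−0 = 0 → Ȟ^2 ≅ 0


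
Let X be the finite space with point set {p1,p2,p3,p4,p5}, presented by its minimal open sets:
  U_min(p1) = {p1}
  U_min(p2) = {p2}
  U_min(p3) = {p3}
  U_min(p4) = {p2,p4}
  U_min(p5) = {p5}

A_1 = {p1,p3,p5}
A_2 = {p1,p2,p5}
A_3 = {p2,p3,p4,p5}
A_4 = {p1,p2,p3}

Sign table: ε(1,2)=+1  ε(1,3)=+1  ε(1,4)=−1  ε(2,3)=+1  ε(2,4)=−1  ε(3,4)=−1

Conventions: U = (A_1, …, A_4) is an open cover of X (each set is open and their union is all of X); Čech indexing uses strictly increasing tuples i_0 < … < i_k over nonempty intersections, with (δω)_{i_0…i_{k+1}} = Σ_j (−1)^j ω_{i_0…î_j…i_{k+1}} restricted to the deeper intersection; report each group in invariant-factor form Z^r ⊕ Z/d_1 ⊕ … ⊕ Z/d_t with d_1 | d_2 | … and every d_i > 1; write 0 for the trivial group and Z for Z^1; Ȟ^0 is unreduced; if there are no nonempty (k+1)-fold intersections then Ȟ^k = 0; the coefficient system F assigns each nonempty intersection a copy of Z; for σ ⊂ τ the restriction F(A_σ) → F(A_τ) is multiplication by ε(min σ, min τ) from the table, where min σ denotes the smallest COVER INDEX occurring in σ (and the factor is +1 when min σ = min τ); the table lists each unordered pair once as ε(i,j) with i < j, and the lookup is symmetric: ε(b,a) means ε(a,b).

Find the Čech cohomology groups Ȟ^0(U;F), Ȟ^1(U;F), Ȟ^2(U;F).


nerve of the cover:
  A12={p1,p5} A13={p3,p5} A14={p1,p3} A23={p2,p5} A24={p1,p2} A34={p2,p3}
  A123={p5} A124={p1} A134={p3} A234={p2}
C dims 4,6,4; δ0: rk 3, SNF 1^3; δ1: rk 3, SNF 1^3
Ȟ^0 = (4 − 3) − 0 = 1, so Ȟ^0 ≅ Z
Ȟ^1 = (6 − 3) − 3 = 0, so Ȟ^1 ≅ 0
Ȟ^2 = (4 − 0) − 3 = 1, so Ȟ^2 ≅ Z

Ȟ^0 = Z, Ȟ^1 = 0 and Ȟ^2 = Z
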